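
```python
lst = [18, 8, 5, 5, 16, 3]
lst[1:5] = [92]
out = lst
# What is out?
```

lst starts as [18, 8, 5, 5, 16, 3] (length 6). The slice lst[1:5] covers indices [1, 2, 3, 4] with values [8, 5, 5, 16]. Replacing that slice with [92] (different length) produces [18, 92, 3].

[18, 92, 3]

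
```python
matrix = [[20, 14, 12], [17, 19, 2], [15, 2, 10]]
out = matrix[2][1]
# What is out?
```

matrix[2] = [15, 2, 10]. Taking column 1 of that row yields 2.

2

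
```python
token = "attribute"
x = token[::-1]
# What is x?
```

token has length 9. The slice token[::-1] selects indices [8, 7, 6, 5, 4, 3, 2, 1, 0] (8->'e', 7->'t', 6->'u', 5->'b', 4->'i', 3->'r', 2->'t', 1->'t', 0->'a'), giving 'etubirtta'.

'etubirtta'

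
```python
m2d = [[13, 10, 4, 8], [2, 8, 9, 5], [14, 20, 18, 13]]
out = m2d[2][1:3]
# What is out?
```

m2d[2] = [14, 20, 18, 13]. m2d[2] has length 4. The slice m2d[2][1:3] selects indices [1, 2] (1->20, 2->18), giving [20, 18].

[20, 18]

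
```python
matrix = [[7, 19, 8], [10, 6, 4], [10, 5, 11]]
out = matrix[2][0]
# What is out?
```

matrix[2] = [10, 5, 11]. Taking column 0 of that row yields 10.

10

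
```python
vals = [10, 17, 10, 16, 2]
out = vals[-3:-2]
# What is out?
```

vals has length 5. The slice vals[-3:-2] selects indices [2] (2->10), giving [10].

[10]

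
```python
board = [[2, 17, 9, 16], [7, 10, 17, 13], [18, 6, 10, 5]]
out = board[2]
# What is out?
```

board has 3 rows. Row 2 is [18, 6, 10, 5].

[18, 6, 10, 5]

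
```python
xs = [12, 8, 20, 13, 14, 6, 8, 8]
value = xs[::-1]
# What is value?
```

xs has length 8. The slice xs[::-1] selects indices [7, 6, 5, 4, 3, 2, 1, 0] (7->8, 6->8, 5->6, 4->14, 3->13, 2->20, 1->8, 0->12), giving [8, 8, 6, 14, 13, 20, 8, 12].

[8, 8, 6, 14, 13, 20, 8, 12]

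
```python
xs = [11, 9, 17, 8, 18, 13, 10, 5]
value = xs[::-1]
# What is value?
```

xs has length 8. The slice xs[::-1] selects indices [7, 6, 5, 4, 3, 2, 1, 0] (7->5, 6->10, 5->13, 4->18, 3->8, 2->17, 1->9, 0->11), giving [5, 10, 13, 18, 8, 17, 9, 11].

[5, 10, 13, 18, 8, 17, 9, 11]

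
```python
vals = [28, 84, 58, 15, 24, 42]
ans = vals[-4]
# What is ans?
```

vals has length 6. Negative index -4 maps to positive index 6 + (-4) = 2. vals[2] = 58.

58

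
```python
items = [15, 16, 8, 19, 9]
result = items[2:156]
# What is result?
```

items has length 5. The slice items[2:156] selects indices [2, 3, 4] (2->8, 3->19, 4->9), giving [8, 19, 9].

[8, 19, 9]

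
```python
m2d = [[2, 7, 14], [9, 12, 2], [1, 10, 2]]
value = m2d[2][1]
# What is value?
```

m2d[2] = [1, 10, 2]. Taking column 1 of that row yields 10.

10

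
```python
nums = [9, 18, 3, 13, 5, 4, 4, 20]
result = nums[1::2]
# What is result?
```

nums has length 8. The slice nums[1::2] selects indices [1, 3, 5, 7] (1->18, 3->13, 5->4, 7->20), giving [18, 13, 4, 20].

[18, 13, 4, 20]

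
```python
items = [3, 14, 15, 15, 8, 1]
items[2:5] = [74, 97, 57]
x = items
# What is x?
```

items starts as [3, 14, 15, 15, 8, 1] (length 6). The slice items[2:5] covers indices [2, 3, 4] with values [15, 15, 8]. Replacing that slice with [74, 97, 57] (same length) produces [3, 14, 74, 97, 57, 1].

[3, 14, 74, 97, 57, 1]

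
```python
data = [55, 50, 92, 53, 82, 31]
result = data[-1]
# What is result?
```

data has length 6. Negative index -1 maps to positive index 6 + (-1) = 5. data[5] = 31.

31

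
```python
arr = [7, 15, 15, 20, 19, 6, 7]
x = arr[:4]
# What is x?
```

arr has length 7. The slice arr[:4] selects indices [0, 1, 2, 3] (0->7, 1->15, 2->15, 3->20), giving [7, 15, 15, 20].

[7, 15, 15, 20]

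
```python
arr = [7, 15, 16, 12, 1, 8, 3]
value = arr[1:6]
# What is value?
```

arr has length 7. The slice arr[1:6] selects indices [1, 2, 3, 4, 5] (1->15, 2->16, 3->12, 4->1, 5->8), giving [15, 16, 12, 1, 8].

[15, 16, 12, 1, 8]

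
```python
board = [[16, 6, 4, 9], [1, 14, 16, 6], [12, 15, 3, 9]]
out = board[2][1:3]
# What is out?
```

board[2] = [12, 15, 3, 9]. board[2] has length 4. The slice board[2][1:3] selects indices [1, 2] (1->15, 2->3), giving [15, 3].

[15, 3]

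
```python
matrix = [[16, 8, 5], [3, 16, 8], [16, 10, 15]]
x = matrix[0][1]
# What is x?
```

matrix[0] = [16, 8, 5]. Taking column 1 of that row yields 8.

8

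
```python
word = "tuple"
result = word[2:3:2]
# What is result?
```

word has length 5. The slice word[2:3:2] selects indices [2] (2->'p'), giving 'p'.

'p'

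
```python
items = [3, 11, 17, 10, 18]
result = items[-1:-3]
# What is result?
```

items has length 5. The slice items[-1:-3] resolves to an empty index range, so the result is [].

[]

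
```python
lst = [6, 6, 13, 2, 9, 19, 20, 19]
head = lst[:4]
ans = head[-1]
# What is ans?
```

lst has length 8. The slice lst[:4] selects indices [0, 1, 2, 3] (0->6, 1->6, 2->13, 3->2), giving [6, 6, 13, 2]. So head = [6, 6, 13, 2]. Then head[-1] = 2.

2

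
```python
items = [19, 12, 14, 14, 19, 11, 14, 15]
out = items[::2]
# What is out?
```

items has length 8. The slice items[::2] selects indices [0, 2, 4, 6] (0->19, 2->14, 4->19, 6->14), giving [19, 14, 19, 14].

[19, 14, 19, 14]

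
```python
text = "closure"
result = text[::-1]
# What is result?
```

text has length 7. The slice text[::-1] selects indices [6, 5, 4, 3, 2, 1, 0] (6->'e', 5->'r', 4->'u', 3->'s', 2->'o', 1->'l', 0->'c'), giving 'erusolc'.

'erusolc'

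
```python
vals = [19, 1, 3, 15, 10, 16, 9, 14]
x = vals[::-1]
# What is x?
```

vals has length 8. The slice vals[::-1] selects indices [7, 6, 5, 4, 3, 2, 1, 0] (7->14, 6->9, 5->16, 4->10, 3->15, 2->3, 1->1, 0->19), giving [14, 9, 16, 10, 15, 3, 1, 19].

[14, 9, 16, 10, 15, 3, 1, 19]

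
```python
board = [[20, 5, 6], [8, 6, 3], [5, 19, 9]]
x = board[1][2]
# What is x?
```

board[1] = [8, 6, 3]. Taking column 2 of that row yields 3.

3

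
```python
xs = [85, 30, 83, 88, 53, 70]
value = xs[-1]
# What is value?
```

xs has length 6. Negative index -1 maps to positive index 6 + (-1) = 5. xs[5] = 70.

70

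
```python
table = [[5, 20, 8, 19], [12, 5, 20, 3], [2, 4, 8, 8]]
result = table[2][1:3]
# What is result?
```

table[2] = [2, 4, 8, 8]. table[2] has length 4. The slice table[2][1:3] selects indices [1, 2] (1->4, 2->8), giving [4, 8].

[4, 8]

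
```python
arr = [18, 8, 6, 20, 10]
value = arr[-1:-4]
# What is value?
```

arr has length 5. The slice arr[-1:-4] resolves to an empty index range, so the result is [].

[]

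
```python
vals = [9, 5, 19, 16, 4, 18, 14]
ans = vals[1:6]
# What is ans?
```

vals has length 7. The slice vals[1:6] selects indices [1, 2, 3, 4, 5] (1->5, 2->19, 3->16, 4->4, 5->18), giving [5, 19, 16, 4, 18].

[5, 19, 16, 4, 18]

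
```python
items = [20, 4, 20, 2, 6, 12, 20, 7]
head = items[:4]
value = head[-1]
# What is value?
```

items has length 8. The slice items[:4] selects indices [0, 1, 2, 3] (0->20, 1->4, 2->20, 3->2), giving [20, 4, 20, 2]. So head = [20, 4, 20, 2]. Then head[-1] = 2.

2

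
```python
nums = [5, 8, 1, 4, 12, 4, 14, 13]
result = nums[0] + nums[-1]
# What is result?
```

nums has length 8. nums[0] = 5.
nums has length 8. Negative index -1 maps to positive index 8 + (-1) = 7. nums[7] = 13.
Sum: 5 + 13 = 18.

18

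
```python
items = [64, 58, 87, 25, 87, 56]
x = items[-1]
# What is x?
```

items has length 6. Negative index -1 maps to positive index 6 + (-1) = 5. items[5] = 56.

56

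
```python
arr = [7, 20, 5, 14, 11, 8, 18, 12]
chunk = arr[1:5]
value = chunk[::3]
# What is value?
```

arr has length 8. The slice arr[1:5] selects indices [1, 2, 3, 4] (1->20, 2->5, 3->14, 4->11), giving [20, 5, 14, 11]. So chunk = [20, 5, 14, 11]. chunk has length 4. The slice chunk[::3] selects indices [0, 3] (0->20, 3->11), giving [20, 11].

[20, 11]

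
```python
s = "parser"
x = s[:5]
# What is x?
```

s has length 6. The slice s[:5] selects indices [0, 1, 2, 3, 4] (0->'p', 1->'a', 2->'r', 3->'s', 4->'e'), giving 'parse'.

'parse'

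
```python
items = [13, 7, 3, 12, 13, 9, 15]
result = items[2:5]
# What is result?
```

items has length 7. The slice items[2:5] selects indices [2, 3, 4] (2->3, 3->12, 4->13), giving [3, 12, 13].

[3, 12, 13]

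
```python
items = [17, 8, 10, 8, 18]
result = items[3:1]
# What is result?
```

items has length 5. The slice items[3:1] resolves to an empty index range, so the result is [].

[]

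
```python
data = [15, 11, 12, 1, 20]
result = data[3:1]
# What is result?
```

data has length 5. The slice data[3:1] resolves to an empty index range, so the result is [].

[]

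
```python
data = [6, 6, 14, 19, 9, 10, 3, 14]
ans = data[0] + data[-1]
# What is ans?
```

data has length 8. data[0] = 6.
data has length 8. Negative index -1 maps to positive index 8 + (-1) = 7. data[7] = 14.
Sum: 6 + 14 = 20.

20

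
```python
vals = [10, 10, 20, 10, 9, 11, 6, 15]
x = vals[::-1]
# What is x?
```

vals has length 8. The slice vals[::-1] selects indices [7, 6, 5, 4, 3, 2, 1, 0] (7->15, 6->6, 5->11, 4->9, 3->10, 2->20, 1->10, 0->10), giving [15, 6, 11, 9, 10, 20, 10, 10].

[15, 6, 11, 9, 10, 20, 10, 10]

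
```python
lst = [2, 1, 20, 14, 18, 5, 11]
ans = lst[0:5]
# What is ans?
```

lst has length 7. The slice lst[0:5] selects indices [0, 1, 2, 3, 4] (0->2, 1->1, 2->20, 3->14, 4->18), giving [2, 1, 20, 14, 18].

[2, 1, 20, 14, 18]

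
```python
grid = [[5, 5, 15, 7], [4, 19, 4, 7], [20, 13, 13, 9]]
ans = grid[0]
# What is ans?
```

grid has 3 rows. Row 0 is [5, 5, 15, 7].

[5, 5, 15, 7]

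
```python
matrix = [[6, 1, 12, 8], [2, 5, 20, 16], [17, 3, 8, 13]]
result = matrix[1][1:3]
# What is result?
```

matrix[1] = [2, 5, 20, 16]. matrix[1] has length 4. The slice matrix[1][1:3] selects indices [1, 2] (1->5, 2->20), giving [5, 20].

[5, 20]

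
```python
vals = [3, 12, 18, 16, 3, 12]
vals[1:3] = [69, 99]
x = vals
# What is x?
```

vals starts as [3, 12, 18, 16, 3, 12] (length 6). The slice vals[1:3] covers indices [1, 2] with values [12, 18]. Replacing that slice with [69, 99] (same length) produces [3, 69, 99, 16, 3, 12].

[3, 69, 99, 16, 3, 12]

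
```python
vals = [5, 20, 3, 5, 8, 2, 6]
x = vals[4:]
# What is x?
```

vals has length 7. The slice vals[4:] selects indices [4, 5, 6] (4->8, 5->2, 6->6), giving [8, 2, 6].

[8, 2, 6]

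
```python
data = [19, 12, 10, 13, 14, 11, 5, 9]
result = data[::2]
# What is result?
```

data has length 8. The slice data[::2] selects indices [0, 2, 4, 6] (0->19, 2->10, 4->14, 6->5), giving [19, 10, 14, 5].

[19, 10, 14, 5]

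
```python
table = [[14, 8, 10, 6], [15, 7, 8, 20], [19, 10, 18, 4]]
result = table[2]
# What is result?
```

table has 3 rows. Row 2 is [19, 10, 18, 4].

[19, 10, 18, 4]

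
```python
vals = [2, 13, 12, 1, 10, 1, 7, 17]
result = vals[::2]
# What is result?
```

vals has length 8. The slice vals[::2] selects indices [0, 2, 4, 6] (0->2, 2->12, 4->10, 6->7), giving [2, 12, 10, 7].

[2, 12, 10, 7]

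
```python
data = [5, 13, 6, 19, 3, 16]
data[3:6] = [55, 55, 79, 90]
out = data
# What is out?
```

data starts as [5, 13, 6, 19, 3, 16] (length 6). The slice data[3:6] covers indices [3, 4, 5] with values [19, 3, 16]. Replacing that slice with [55, 55, 79, 90] (different length) produces [5, 13, 6, 55, 55, 79, 90].

[5, 13, 6, 55, 55, 79, 90]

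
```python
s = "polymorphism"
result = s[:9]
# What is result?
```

s has length 12. The slice s[:9] selects indices [0, 1, 2, 3, 4, 5, 6, 7, 8] (0->'p', 1->'o', 2->'l', 3->'y', 4->'m', 5->'o', 6->'r', 7->'p', 8->'h'), giving 'polymorph'.

'polymorph'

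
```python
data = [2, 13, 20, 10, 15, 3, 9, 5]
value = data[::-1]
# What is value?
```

data has length 8. The slice data[::-1] selects indices [7, 6, 5, 4, 3, 2, 1, 0] (7->5, 6->9, 5->3, 4->15, 3->10, 2->20, 1->13, 0->2), giving [5, 9, 3, 15, 10, 20, 13, 2].

[5, 9, 3, 15, 10, 20, 13, 2]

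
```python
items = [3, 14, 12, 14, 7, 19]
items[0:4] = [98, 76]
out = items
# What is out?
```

items starts as [3, 14, 12, 14, 7, 19] (length 6). The slice items[0:4] covers indices [0, 1, 2, 3] with values [3, 14, 12, 14]. Replacing that slice with [98, 76] (different length) produces [98, 76, 7, 19].

[98, 76, 7, 19]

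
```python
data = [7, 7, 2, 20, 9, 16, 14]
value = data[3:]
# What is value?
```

data has length 7. The slice data[3:] selects indices [3, 4, 5, 6] (3->20, 4->9, 5->16, 6->14), giving [20, 9, 16, 14].

[20, 9, 16, 14]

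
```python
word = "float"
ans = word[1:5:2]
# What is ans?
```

word has length 5. The slice word[1:5:2] selects indices [1, 3] (1->'l', 3->'a'), giving 'la'.

'la'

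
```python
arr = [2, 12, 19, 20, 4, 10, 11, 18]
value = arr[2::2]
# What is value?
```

arr has length 8. The slice arr[2::2] selects indices [2, 4, 6] (2->19, 4->4, 6->11), giving [19, 4, 11].

[19, 4, 11]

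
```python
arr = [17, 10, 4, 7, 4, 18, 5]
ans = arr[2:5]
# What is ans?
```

arr has length 7. The slice arr[2:5] selects indices [2, 3, 4] (2->4, 3->7, 4->4), giving [4, 7, 4].

[4, 7, 4]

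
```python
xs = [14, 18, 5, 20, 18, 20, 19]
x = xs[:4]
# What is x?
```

xs has length 7. The slice xs[:4] selects indices [0, 1, 2, 3] (0->14, 1->18, 2->5, 3->20), giving [14, 18, 5, 20].

[14, 18, 5, 20]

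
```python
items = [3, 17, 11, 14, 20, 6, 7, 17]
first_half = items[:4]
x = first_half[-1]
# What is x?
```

items has length 8. The slice items[:4] selects indices [0, 1, 2, 3] (0->3, 1->17, 2->11, 3->14), giving [3, 17, 11, 14]. So first_half = [3, 17, 11, 14]. Then first_half[-1] = 14.

14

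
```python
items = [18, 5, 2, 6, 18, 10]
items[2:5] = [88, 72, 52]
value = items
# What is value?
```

items starts as [18, 5, 2, 6, 18, 10] (length 6). The slice items[2:5] covers indices [2, 3, 4] with values [2, 6, 18]. Replacing that slice with [88, 72, 52] (same length) produces [18, 5, 88, 72, 52, 10].

[18, 5, 88, 72, 52, 10]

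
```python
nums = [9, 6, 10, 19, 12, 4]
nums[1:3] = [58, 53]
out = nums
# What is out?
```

nums starts as [9, 6, 10, 19, 12, 4] (length 6). The slice nums[1:3] covers indices [1, 2] with values [6, 10]. Replacing that slice with [58, 53] (same length) produces [9, 58, 53, 19, 12, 4].

[9, 58, 53, 19, 12, 4]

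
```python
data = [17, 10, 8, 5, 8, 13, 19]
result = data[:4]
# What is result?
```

data has length 7. The slice data[:4] selects indices [0, 1, 2, 3] (0->17, 1->10, 2->8, 3->5), giving [17, 10, 8, 5].

[17, 10, 8, 5]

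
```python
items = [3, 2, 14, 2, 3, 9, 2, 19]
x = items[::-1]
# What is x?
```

items has length 8. The slice items[::-1] selects indices [7, 6, 5, 4, 3, 2, 1, 0] (7->19, 6->2, 5->9, 4->3, 3->2, 2->14, 1->2, 0->3), giving [19, 2, 9, 3, 2, 14, 2, 3].

[19, 2, 9, 3, 2, 14, 2, 3]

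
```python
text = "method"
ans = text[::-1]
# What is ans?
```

text has length 6. The slice text[::-1] selects indices [5, 4, 3, 2, 1, 0] (5->'d', 4->'o', 3->'h', 2->'t', 1->'e', 0->'m'), giving 'dohtem'.

'dohtem'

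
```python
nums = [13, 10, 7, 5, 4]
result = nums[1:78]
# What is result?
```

nums has length 5. The slice nums[1:78] selects indices [1, 2, 3, 4] (1->10, 2->7, 3->5, 4->4), giving [10, 7, 5, 4].

[10, 7, 5, 4]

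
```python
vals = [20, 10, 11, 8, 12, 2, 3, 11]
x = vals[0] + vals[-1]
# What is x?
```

vals has length 8. vals[0] = 20.
vals has length 8. Negative index -1 maps to positive index 8 + (-1) = 7. vals[7] = 11.
Sum: 20 + 11 = 31.

31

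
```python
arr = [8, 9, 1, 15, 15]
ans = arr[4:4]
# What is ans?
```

arr has length 5. The slice arr[4:4] resolves to an empty index range, so the result is [].

[]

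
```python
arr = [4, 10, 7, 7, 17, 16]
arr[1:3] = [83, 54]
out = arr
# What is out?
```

arr starts as [4, 10, 7, 7, 17, 16] (length 6). The slice arr[1:3] covers indices [1, 2] with values [10, 7]. Replacing that slice with [83, 54] (same length) produces [4, 83, 54, 7, 17, 16].

[4, 83, 54, 7, 17, 16]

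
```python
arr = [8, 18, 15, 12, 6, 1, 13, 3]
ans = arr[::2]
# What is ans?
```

arr has length 8. The slice arr[::2] selects indices [0, 2, 4, 6] (0->8, 2->15, 4->6, 6->13), giving [8, 15, 6, 13].

[8, 15, 6, 13]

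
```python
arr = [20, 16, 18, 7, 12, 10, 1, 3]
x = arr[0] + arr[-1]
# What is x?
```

arr has length 8. arr[0] = 20.
arr has length 8. Negative index -1 maps to positive index 8 + (-1) = 7. arr[7] = 3.
Sum: 20 + 3 = 23.

23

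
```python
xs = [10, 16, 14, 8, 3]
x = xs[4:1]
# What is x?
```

xs has length 5. The slice xs[4:1] resolves to an empty index range, so the result is [].

[]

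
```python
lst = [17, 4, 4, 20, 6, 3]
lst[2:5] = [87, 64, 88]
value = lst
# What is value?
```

lst starts as [17, 4, 4, 20, 6, 3] (length 6). The slice lst[2:5] covers indices [2, 3, 4] with values [4, 20, 6]. Replacing that slice with [87, 64, 88] (same length) produces [17, 4, 87, 64, 88, 3].

[17, 4, 87, 64, 88, 3]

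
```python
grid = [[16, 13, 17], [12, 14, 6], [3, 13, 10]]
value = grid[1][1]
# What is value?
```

grid[1] = [12, 14, 6]. Taking column 1 of that row yields 14.

14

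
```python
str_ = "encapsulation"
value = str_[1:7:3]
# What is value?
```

str_ has length 13. The slice str_[1:7:3] selects indices [1, 4] (1->'n', 4->'p'), giving 'np'.

'np'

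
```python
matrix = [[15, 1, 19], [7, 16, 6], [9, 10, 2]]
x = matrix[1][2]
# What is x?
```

matrix[1] = [7, 16, 6]. Taking column 2 of that row yields 6.

6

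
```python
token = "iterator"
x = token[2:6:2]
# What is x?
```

token has length 8. The slice token[2:6:2] selects indices [2, 4] (2->'e', 4->'a'), giving 'ea'.

'ea'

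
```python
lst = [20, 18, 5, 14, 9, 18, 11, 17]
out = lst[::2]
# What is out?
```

lst has length 8. The slice lst[::2] selects indices [0, 2, 4, 6] (0->20, 2->5, 4->9, 6->11), giving [20, 5, 9, 11].

[20, 5, 9, 11]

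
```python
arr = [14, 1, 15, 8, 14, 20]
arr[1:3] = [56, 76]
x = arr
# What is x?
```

arr starts as [14, 1, 15, 8, 14, 20] (length 6). The slice arr[1:3] covers indices [1, 2] with values [1, 15]. Replacing that slice with [56, 76] (same length) produces [14, 56, 76, 8, 14, 20].

[14, 56, 76, 8, 14, 20]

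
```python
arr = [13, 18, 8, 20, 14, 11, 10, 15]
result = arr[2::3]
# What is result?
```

arr has length 8. The slice arr[2::3] selects indices [2, 5] (2->8, 5->11), giving [8, 11].

[8, 11]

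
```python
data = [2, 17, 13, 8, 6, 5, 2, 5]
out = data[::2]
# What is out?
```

data has length 8. The slice data[::2] selects indices [0, 2, 4, 6] (0->2, 2->13, 4->6, 6->2), giving [2, 13, 6, 2].

[2, 13, 6, 2]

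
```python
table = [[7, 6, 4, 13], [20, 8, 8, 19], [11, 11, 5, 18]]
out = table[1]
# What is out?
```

table has 3 rows. Row 1 is [20, 8, 8, 19].

[20, 8, 8, 19]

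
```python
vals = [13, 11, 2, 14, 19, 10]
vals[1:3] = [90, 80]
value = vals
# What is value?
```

vals starts as [13, 11, 2, 14, 19, 10] (length 6). The slice vals[1:3] covers indices [1, 2] with values [11, 2]. Replacing that slice with [90, 80] (same length) produces [13, 90, 80, 14, 19, 10].

[13, 90, 80, 14, 19, 10]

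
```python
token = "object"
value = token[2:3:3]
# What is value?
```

token has length 6. The slice token[2:3:3] selects indices [2] (2->'j'), giving 'j'.

'j'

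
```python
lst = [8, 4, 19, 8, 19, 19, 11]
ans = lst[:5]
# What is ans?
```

lst has length 7. The slice lst[:5] selects indices [0, 1, 2, 3, 4] (0->8, 1->4, 2->19, 3->8, 4->19), giving [8, 4, 19, 8, 19].

[8, 4, 19, 8, 19]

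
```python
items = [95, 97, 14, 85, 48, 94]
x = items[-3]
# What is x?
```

items has length 6. Negative index -3 maps to positive index 6 + (-3) = 3. items[3] = 85.

85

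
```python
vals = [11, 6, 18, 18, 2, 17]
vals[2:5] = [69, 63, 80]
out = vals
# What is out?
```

vals starts as [11, 6, 18, 18, 2, 17] (length 6). The slice vals[2:5] covers indices [2, 3, 4] with values [18, 18, 2]. Replacing that slice with [69, 63, 80] (same length) produces [11, 6, 69, 63, 80, 17].

[11, 6, 69, 63, 80, 17]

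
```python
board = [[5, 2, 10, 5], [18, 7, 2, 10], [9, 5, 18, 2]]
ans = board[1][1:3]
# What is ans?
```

board[1] = [18, 7, 2, 10]. board[1] has length 4. The slice board[1][1:3] selects indices [1, 2] (1->7, 2->2), giving [7, 2].

[7, 2]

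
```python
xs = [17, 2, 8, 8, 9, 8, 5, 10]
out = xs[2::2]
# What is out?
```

xs has length 8. The slice xs[2::2] selects indices [2, 4, 6] (2->8, 4->9, 6->5), giving [8, 9, 5].

[8, 9, 5]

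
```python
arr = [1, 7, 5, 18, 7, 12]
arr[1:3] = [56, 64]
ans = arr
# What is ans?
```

arr starts as [1, 7, 5, 18, 7, 12] (length 6). The slice arr[1:3] covers indices [1, 2] with values [7, 5]. Replacing that slice with [56, 64] (same length) produces [1, 56, 64, 18, 7, 12].

[1, 56, 64, 18, 7, 12]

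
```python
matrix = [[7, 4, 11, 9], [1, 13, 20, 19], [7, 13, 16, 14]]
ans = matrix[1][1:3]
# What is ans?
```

matrix[1] = [1, 13, 20, 19]. matrix[1] has length 4. The slice matrix[1][1:3] selects indices [1, 2] (1->13, 2->20), giving [13, 20].

[13, 20]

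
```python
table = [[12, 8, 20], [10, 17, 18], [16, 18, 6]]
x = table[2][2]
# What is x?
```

table[2] = [16, 18, 6]. Taking column 2 of that row yields 6.

6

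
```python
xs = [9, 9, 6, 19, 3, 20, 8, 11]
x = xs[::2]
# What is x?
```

xs has length 8. The slice xs[::2] selects indices [0, 2, 4, 6] (0->9, 2->6, 4->3, 6->8), giving [9, 6, 3, 8].

[9, 6, 3, 8]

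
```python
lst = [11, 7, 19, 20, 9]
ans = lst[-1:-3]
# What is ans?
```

lst has length 5. The slice lst[-1:-3] resolves to an empty index range, so the result is [].

[]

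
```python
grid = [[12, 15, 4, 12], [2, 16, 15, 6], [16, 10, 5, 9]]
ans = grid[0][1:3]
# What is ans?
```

grid[0] = [12, 15, 4, 12]. grid[0] has length 4. The slice grid[0][1:3] selects indices [1, 2] (1->15, 2->4), giving [15, 4].

[15, 4]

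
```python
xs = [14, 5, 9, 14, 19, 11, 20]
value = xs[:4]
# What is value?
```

xs has length 7. The slice xs[:4] selects indices [0, 1, 2, 3] (0->14, 1->5, 2->9, 3->14), giving [14, 5, 9, 14].

[14, 5, 9, 14]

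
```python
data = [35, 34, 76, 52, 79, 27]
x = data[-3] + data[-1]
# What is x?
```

data has length 6. Negative index -3 maps to positive index 6 + (-3) = 3. data[3] = 52.
data has length 6. Negative index -1 maps to positive index 6 + (-1) = 5. data[5] = 27.
Sum: 52 + 27 = 79.

79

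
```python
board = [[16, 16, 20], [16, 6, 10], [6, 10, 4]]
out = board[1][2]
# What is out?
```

board[1] = [16, 6, 10]. Taking column 2 of that row yields 10.

10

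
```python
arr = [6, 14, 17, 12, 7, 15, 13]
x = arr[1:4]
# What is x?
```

arr has length 7. The slice arr[1:4] selects indices [1, 2, 3] (1->14, 2->17, 3->12), giving [14, 17, 12].

[14, 17, 12]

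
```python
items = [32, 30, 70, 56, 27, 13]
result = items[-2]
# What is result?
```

items has length 6. Negative index -2 maps to positive index 6 + (-2) = 4. items[4] = 27.

27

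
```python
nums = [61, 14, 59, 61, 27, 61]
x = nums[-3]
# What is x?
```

nums has length 6. Negative index -3 maps to positive index 6 + (-3) = 3. nums[3] = 61.

61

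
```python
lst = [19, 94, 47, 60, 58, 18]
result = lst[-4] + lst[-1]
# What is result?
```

lst has length 6. Negative index -4 maps to positive index 6 + (-4) = 2. lst[2] = 47.
lst has length 6. Negative index -1 maps to positive index 6 + (-1) = 5. lst[5] = 18.
Sum: 47 + 18 = 65.

65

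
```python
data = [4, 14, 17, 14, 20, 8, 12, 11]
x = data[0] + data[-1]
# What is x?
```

data has length 8. data[0] = 4.
data has length 8. Negative index -1 maps to positive index 8 + (-1) = 7. data[7] = 11.
Sum: 4 + 11 = 15.

15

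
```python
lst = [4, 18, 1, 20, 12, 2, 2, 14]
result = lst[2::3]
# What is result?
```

lst has length 8. The slice lst[2::3] selects indices [2, 5] (2->1, 5->2), giving [1, 2].

[1, 2]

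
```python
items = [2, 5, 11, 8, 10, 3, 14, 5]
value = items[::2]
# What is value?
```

items has length 8. The slice items[::2] selects indices [0, 2, 4, 6] (0->2, 2->11, 4->10, 6->14), giving [2, 11, 10, 14].

[2, 11, 10, 14]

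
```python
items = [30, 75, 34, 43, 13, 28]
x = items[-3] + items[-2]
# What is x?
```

items has length 6. Negative index -3 maps to positive index 6 + (-3) = 3. items[3] = 43.
items has length 6. Negative index -2 maps to positive index 6 + (-2) = 4. items[4] = 13.
Sum: 43 + 13 = 56.

56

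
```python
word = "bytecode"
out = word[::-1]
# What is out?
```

word has length 8. The slice word[::-1] selects indices [7, 6, 5, 4, 3, 2, 1, 0] (7->'e', 6->'d', 5->'o', 4->'c', 3->'e', 2->'t', 1->'y', 0->'b'), giving 'edocetyb'.

'edocetyb'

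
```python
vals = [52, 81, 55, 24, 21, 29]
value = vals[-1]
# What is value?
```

vals has length 6. Negative index -1 maps to positive index 6 + (-1) = 5. vals[5] = 29.

29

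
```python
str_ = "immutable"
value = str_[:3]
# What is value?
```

str_ has length 9. The slice str_[:3] selects indices [0, 1, 2] (0->'i', 1->'m', 2->'m'), giving 'imm'.

'imm'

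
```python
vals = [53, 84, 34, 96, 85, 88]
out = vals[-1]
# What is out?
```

vals has length 6. Negative index -1 maps to positive index 6 + (-1) = 5. vals[5] = 88.

88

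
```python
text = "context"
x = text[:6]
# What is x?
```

text has length 7. The slice text[:6] selects indices [0, 1, 2, 3, 4, 5] (0->'c', 1->'o', 2->'n', 3->'t', 4->'e', 5->'x'), giving 'contex'.

'contex'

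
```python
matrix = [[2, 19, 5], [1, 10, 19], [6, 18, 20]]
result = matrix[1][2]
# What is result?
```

matrix[1] = [1, 10, 19]. Taking column 2 of that row yields 19.

19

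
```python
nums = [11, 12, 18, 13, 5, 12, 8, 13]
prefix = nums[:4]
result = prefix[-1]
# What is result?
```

nums has length 8. The slice nums[:4] selects indices [0, 1, 2, 3] (0->11, 1->12, 2->18, 3->13), giving [11, 12, 18, 13]. So prefix = [11, 12, 18, 13]. Then prefix[-1] = 13.

13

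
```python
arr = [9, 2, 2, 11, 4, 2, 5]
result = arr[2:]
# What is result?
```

arr has length 7. The slice arr[2:] selects indices [2, 3, 4, 5, 6] (2->2, 3->11, 4->4, 5->2, 6->5), giving [2, 11, 4, 2, 5].

[2, 11, 4, 2, 5]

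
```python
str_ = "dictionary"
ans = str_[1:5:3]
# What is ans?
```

str_ has length 10. The slice str_[1:5:3] selects indices [1, 4] (1->'i', 4->'i'), giving 'ii'.

'ii'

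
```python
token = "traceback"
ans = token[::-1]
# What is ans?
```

token has length 9. The slice token[::-1] selects indices [8, 7, 6, 5, 4, 3, 2, 1, 0] (8->'k', 7->'c', 6->'a', 5->'b', 4->'e', 3->'c', 2->'a', 1->'r', 0->'t'), giving 'kcabecart'.

'kcabecart'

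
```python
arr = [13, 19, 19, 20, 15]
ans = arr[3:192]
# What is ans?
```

arr has length 5. The slice arr[3:192] selects indices [3, 4] (3->20, 4->15), giving [20, 15].

[20, 15]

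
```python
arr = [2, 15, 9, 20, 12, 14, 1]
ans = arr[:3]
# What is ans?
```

arr has length 7. The slice arr[:3] selects indices [0, 1, 2] (0->2, 1->15, 2->9), giving [2, 15, 9].

[2, 15, 9]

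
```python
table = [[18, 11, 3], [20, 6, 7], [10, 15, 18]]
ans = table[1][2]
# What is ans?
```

table[1] = [20, 6, 7]. Taking column 2 of that row yields 7.

7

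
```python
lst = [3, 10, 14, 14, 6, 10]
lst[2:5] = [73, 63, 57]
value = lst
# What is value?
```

lst starts as [3, 10, 14, 14, 6, 10] (length 6). The slice lst[2:5] covers indices [2, 3, 4] with values [14, 14, 6]. Replacing that slice with [73, 63, 57] (same length) produces [3, 10, 73, 63, 57, 10].

[3, 10, 73, 63, 57, 10]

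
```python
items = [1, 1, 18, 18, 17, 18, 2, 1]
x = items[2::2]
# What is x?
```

items has length 8. The slice items[2::2] selects indices [2, 4, 6] (2->18, 4->17, 6->2), giving [18, 17, 2].

[18, 17, 2]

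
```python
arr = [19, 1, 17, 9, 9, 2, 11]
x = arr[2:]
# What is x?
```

arr has length 7. The slice arr[2:] selects indices [2, 3, 4, 5, 6] (2->17, 3->9, 4->9, 5->2, 6->11), giving [17, 9, 9, 2, 11].

[17, 9, 9, 2, 11]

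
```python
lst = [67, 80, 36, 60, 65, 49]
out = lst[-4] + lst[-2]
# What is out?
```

lst has length 6. Negative index -4 maps to positive index 6 + (-4) = 2. lst[2] = 36.
lst has length 6. Negative index -2 maps to positive index 6 + (-2) = 4. lst[4] = 65.
Sum: 36 + 65 = 101.

101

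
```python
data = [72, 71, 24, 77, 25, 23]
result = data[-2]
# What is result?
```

data has length 6. Negative index -2 maps to positive index 6 + (-2) = 4. data[4] = 25.

25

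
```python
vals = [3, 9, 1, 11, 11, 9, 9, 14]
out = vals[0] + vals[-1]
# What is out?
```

vals has length 8. vals[0] = 3.
vals has length 8. Negative index -1 maps to positive index 8 + (-1) = 7. vals[7] = 14.
Sum: 3 + 14 = 17.

17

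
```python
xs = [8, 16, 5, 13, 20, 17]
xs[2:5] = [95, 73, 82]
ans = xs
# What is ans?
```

xs starts as [8, 16, 5, 13, 20, 17] (length 6). The slice xs[2:5] covers indices [2, 3, 4] with values [5, 13, 20]. Replacing that slice with [95, 73, 82] (same length) produces [8, 16, 95, 73, 82, 17].

[8, 16, 95, 73, 82, 17]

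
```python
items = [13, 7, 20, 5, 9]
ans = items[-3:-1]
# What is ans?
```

items has length 5. The slice items[-3:-1] selects indices [2, 3] (2->20, 3->5), giving [20, 5].

[20, 5]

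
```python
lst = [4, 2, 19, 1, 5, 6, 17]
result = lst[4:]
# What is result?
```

lst has length 7. The slice lst[4:] selects indices [4, 5, 6] (4->5, 5->6, 6->17), giving [5, 6, 17].

[5, 6, 17]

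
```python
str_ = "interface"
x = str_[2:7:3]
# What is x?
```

str_ has length 9. The slice str_[2:7:3] selects indices [2, 5] (2->'t', 5->'f'), giving 'tf'.

'tf'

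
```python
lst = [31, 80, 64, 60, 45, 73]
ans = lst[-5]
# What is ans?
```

lst has length 6. Negative index -5 maps to positive index 6 + (-5) = 1. lst[1] = 80.

80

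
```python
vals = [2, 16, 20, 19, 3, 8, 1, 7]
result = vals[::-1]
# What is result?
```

vals has length 8. The slice vals[::-1] selects indices [7, 6, 5, 4, 3, 2, 1, 0] (7->7, 6->1, 5->8, 4->3, 3->19, 2->20, 1->16, 0->2), giving [7, 1, 8, 3, 19, 20, 16, 2].

[7, 1, 8, 3, 19, 20, 16, 2]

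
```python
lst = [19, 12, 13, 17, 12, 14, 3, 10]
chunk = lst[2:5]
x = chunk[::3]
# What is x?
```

lst has length 8. The slice lst[2:5] selects indices [2, 3, 4] (2->13, 3->17, 4->12), giving [13, 17, 12]. So chunk = [13, 17, 12]. chunk has length 3. The slice chunk[::3] selects indices [0] (0->13), giving [13].

[13]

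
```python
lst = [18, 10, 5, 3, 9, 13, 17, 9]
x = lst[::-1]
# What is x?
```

lst has length 8. The slice lst[::-1] selects indices [7, 6, 5, 4, 3, 2, 1, 0] (7->9, 6->17, 5->13, 4->9, 3->3, 2->5, 1->10, 0->18), giving [9, 17, 13, 9, 3, 5, 10, 18].

[9, 17, 13, 9, 3, 5, 10, 18]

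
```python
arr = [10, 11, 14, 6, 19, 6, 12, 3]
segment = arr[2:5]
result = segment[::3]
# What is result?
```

arr has length 8. The slice arr[2:5] selects indices [2, 3, 4] (2->14, 3->6, 4->19), giving [14, 6, 19]. So segment = [14, 6, 19]. segment has length 3. The slice segment[::3] selects indices [0] (0->14), giving [14].

[14]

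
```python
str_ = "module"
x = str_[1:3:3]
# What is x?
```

str_ has length 6. The slice str_[1:3:3] selects indices [1] (1->'o'), giving 'o'.

'o'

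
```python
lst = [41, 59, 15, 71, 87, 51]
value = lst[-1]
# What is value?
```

lst has length 6. Negative index -1 maps to positive index 6 + (-1) = 5. lst[5] = 51.

51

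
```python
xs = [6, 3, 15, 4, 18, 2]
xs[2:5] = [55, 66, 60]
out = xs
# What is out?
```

xs starts as [6, 3, 15, 4, 18, 2] (length 6). The slice xs[2:5] covers indices [2, 3, 4] with values [15, 4, 18]. Replacing that slice with [55, 66, 60] (same length) produces [6, 3, 55, 66, 60, 2].

[6, 3, 55, 66, 60, 2]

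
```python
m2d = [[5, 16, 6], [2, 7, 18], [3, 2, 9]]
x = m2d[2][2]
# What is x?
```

m2d[2] = [3, 2, 9]. Taking column 2 of that row yields 9.

9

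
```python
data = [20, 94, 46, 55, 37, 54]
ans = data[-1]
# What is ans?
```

data has length 6. Negative index -1 maps to positive index 6 + (-1) = 5. data[5] = 54.

54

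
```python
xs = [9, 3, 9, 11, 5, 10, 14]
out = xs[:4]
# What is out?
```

xs has length 7. The slice xs[:4] selects indices [0, 1, 2, 3] (0->9, 1->3, 2->9, 3->11), giving [9, 3, 9, 11].

[9, 3, 9, 11]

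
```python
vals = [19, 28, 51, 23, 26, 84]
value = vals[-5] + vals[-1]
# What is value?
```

vals has length 6. Negative index -5 maps to positive index 6 + (-5) = 1. vals[1] = 28.
vals has length 6. Negative index -1 maps to positive index 6 + (-1) = 5. vals[5] = 84.
Sum: 28 + 84 = 112.

112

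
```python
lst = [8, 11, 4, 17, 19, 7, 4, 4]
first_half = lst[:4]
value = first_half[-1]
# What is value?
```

lst has length 8. The slice lst[:4] selects indices [0, 1, 2, 3] (0->8, 1->11, 2->4, 3->17), giving [8, 11, 4, 17]. So first_half = [8, 11, 4, 17]. Then first_half[-1] = 17.

17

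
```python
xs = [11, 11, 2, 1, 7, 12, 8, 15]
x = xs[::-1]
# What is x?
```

xs has length 8. The slice xs[::-1] selects indices [7, 6, 5, 4, 3, 2, 1, 0] (7->15, 6->8, 5->12, 4->7, 3->1, 2->2, 1->11, 0->11), giving [15, 8, 12, 7, 1, 2, 11, 11].

[15, 8, 12, 7, 1, 2, 11, 11]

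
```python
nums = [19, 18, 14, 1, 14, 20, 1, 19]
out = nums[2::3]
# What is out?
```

nums has length 8. The slice nums[2::3] selects indices [2, 5] (2->14, 5->20), giving [14, 20].

[14, 20]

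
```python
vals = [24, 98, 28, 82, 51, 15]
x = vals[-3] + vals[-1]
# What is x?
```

vals has length 6. Negative index -3 maps to positive index 6 + (-3) = 3. vals[3] = 82.
vals has length 6. Negative index -1 maps to positive index 6 + (-1) = 5. vals[5] = 15.
Sum: 82 + 15 = 97.

97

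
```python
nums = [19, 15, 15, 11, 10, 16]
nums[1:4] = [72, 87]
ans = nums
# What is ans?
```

nums starts as [19, 15, 15, 11, 10, 16] (length 6). The slice nums[1:4] covers indices [1, 2, 3] with values [15, 15, 11]. Replacing that slice with [72, 87] (different length) produces [19, 72, 87, 10, 16].

[19, 72, 87, 10, 16]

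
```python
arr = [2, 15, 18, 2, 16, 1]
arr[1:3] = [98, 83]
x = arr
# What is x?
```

arr starts as [2, 15, 18, 2, 16, 1] (length 6). The slice arr[1:3] covers indices [1, 2] with values [15, 18]. Replacing that slice with [98, 83] (same length) produces [2, 98, 83, 2, 16, 1].

[2, 98, 83, 2, 16, 1]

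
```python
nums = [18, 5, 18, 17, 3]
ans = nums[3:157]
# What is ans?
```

nums has length 5. The slice nums[3:157] selects indices [3, 4] (3->17, 4->3), giving [17, 3].

[17, 3]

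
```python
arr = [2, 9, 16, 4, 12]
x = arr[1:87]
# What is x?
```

arr has length 5. The slice arr[1:87] selects indices [1, 2, 3, 4] (1->9, 2->16, 3->4, 4->12), giving [9, 16, 4, 12].

[9, 16, 4, 12]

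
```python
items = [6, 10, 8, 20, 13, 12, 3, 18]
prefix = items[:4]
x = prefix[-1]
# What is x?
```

items has length 8. The slice items[:4] selects indices [0, 1, 2, 3] (0->6, 1->10, 2->8, 3->20), giving [6, 10, 8, 20]. So prefix = [6, 10, 8, 20]. Then prefix[-1] = 20.

20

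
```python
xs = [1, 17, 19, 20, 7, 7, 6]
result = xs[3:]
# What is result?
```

xs has length 7. The slice xs[3:] selects indices [3, 4, 5, 6] (3->20, 4->7, 5->7, 6->6), giving [20, 7, 7, 6].

[20, 7, 7, 6]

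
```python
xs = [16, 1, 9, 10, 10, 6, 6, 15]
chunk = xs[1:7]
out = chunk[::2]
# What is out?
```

xs has length 8. The slice xs[1:7] selects indices [1, 2, 3, 4, 5, 6] (1->1, 2->9, 3->10, 4->10, 5->6, 6->6), giving [1, 9, 10, 10, 6, 6]. So chunk = [1, 9, 10, 10, 6, 6]. chunk has length 6. The slice chunk[::2] selects indices [0, 2, 4] (0->1, 2->10, 4->6), giving [1, 10, 6].

[1, 10, 6]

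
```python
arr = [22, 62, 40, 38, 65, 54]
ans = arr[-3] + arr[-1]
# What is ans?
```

arr has length 6. Negative index -3 maps to positive index 6 + (-3) = 3. arr[3] = 38.
arr has length 6. Negative index -1 maps to positive index 6 + (-1) = 5. arr[5] = 54.
Sum: 38 + 54 = 92.

92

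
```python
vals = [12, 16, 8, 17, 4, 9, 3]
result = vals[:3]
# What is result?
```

vals has length 7. The slice vals[:3] selects indices [0, 1, 2] (0->12, 1->16, 2->8), giving [12, 16, 8].

[12, 16, 8]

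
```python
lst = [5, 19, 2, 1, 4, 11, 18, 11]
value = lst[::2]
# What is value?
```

lst has length 8. The slice lst[::2] selects indices [0, 2, 4, 6] (0->5, 2->2, 4->4, 6->18), giving [5, 2, 4, 18].

[5, 2, 4, 18]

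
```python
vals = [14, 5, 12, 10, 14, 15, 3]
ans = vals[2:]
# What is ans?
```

vals has length 7. The slice vals[2:] selects indices [2, 3, 4, 5, 6] (2->12, 3->10, 4->14, 5->15, 6->3), giving [12, 10, 14, 15, 3].

[12, 10, 14, 15, 3]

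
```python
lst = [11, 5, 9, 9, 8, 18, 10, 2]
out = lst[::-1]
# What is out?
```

lst has length 8. The slice lst[::-1] selects indices [7, 6, 5, 4, 3, 2, 1, 0] (7->2, 6->10, 5->18, 4->8, 3->9, 2->9, 1->5, 0->11), giving [2, 10, 18, 8, 9, 9, 5, 11].

[2, 10, 18, 8, 9, 9, 5, 11]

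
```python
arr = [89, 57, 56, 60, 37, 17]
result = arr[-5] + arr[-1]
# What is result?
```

arr has length 6. Negative index -5 maps to positive index 6 + (-5) = 1. arr[1] = 57.
arr has length 6. Negative index -1 maps to positive index 6 + (-1) = 5. arr[5] = 17.
Sum: 57 + 17 = 74.

74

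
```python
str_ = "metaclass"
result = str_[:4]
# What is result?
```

str_ has length 9. The slice str_[:4] selects indices [0, 1, 2, 3] (0->'m', 1->'e', 2->'t', 3->'a'), giving 'meta'.

'meta'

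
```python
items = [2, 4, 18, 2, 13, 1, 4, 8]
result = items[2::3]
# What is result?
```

items has length 8. The slice items[2::3] selects indices [2, 5] (2->18, 5->1), giving [18, 1].

[18, 1]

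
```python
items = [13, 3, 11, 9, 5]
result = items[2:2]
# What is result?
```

items has length 5. The slice items[2:2] resolves to an empty index range, so the result is [].

[]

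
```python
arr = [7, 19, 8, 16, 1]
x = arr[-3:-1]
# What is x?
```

arr has length 5. The slice arr[-3:-1] selects indices [2, 3] (2->8, 3->16), giving [8, 16].

[8, 16]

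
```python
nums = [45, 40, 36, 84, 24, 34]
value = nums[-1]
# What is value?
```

nums has length 6. Negative index -1 maps to positive index 6 + (-1) = 5. nums[5] = 34.

34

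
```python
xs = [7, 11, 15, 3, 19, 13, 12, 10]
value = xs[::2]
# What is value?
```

xs has length 8. The slice xs[::2] selects indices [0, 2, 4, 6] (0->7, 2->15, 4->19, 6->12), giving [7, 15, 19, 12].

[7, 15, 19, 12]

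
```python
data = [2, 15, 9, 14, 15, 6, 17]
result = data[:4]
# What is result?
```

data has length 7. The slice data[:4] selects indices [0, 1, 2, 3] (0->2, 1->15, 2->9, 3->14), giving [2, 15, 9, 14].

[2, 15, 9, 14]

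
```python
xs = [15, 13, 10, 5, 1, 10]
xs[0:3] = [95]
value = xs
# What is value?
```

xs starts as [15, 13, 10, 5, 1, 10] (length 6). The slice xs[0:3] covers indices [0, 1, 2] with values [15, 13, 10]. Replacing that slice with [95] (different length) produces [95, 5, 1, 10].

[95, 5, 1, 10]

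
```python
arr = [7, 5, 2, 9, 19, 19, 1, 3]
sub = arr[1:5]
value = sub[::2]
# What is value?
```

arr has length 8. The slice arr[1:5] selects indices [1, 2, 3, 4] (1->5, 2->2, 3->9, 4->19), giving [5, 2, 9, 19]. So sub = [5, 2, 9, 19]. sub has length 4. The slice sub[::2] selects indices [0, 2] (0->5, 2->9), giving [5, 9].

[5, 9]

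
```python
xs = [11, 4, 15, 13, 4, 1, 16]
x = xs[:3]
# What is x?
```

xs has length 7. The slice xs[:3] selects indices [0, 1, 2] (0->11, 1->4, 2->15), giving [11, 4, 15].

[11, 4, 15]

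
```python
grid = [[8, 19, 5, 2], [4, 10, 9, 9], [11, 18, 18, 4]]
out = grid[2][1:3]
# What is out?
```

grid[2] = [11, 18, 18, 4]. grid[2] has length 4. The slice grid[2][1:3] selects indices [1, 2] (1->18, 2->18), giving [18, 18].

[18, 18]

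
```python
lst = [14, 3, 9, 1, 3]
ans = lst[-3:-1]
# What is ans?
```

lst has length 5. The slice lst[-3:-1] selects indices [2, 3] (2->9, 3->1), giving [9, 1].

[9, 1]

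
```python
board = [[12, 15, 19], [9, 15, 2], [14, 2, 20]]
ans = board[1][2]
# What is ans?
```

board[1] = [9, 15, 2]. Taking column 2 of that row yields 2.

2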